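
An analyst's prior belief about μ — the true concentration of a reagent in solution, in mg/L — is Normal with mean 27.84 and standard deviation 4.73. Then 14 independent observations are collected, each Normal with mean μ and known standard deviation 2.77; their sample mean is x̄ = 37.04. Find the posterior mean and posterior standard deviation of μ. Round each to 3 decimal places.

Posterior mean ≈ 36.820; posterior SD ≈ 0.731

With known σ, the Normal prior is conjugate. Weight on the data is w = (n/σ²)/(n/σ² + 1/τ₀²) = 1.82460/(1.82460+0.0446969) = 0.97609.
Posterior mean = w·x̄ + (1−w)·μ₀ = 0.97609·37.04 + 0.023911·27.84 = 36.820. Posterior variance = 1/(1.82460+0.0446969) = 0.534959, so SD = 0.731.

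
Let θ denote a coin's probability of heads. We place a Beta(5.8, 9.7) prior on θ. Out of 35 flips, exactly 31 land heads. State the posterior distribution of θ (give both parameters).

Posterior: Beta(36.8, 13.7)

The binomial likelihood is conjugate to the Beta prior: with 31 successes and 4 failures, the posterior is Beta(5.8+31, 9.7+4) = Beta(36.8, 13.7).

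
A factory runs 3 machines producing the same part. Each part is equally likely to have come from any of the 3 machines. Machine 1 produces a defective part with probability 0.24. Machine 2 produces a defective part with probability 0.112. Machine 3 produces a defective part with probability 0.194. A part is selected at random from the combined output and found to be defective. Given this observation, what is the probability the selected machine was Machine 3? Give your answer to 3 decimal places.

Posterior probability ≈ 0.355

Tabulate prior·likelihood by source: [1] prior 0.333333, lik 0.24, product 0.08000; [2] prior 0.333333, lik 0.112, product 0.03733; [3] prior 0.333333, lik 0.194, product 0.06467.
Normalizing constant = 0.18200; the posterior for Machine 3 is its product over the sum, 0.06467/0.18200 = 0.355.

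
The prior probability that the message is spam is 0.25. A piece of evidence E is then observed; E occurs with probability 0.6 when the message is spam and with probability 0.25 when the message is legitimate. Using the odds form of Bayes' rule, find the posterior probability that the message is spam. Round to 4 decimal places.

Prior odds = 0.25/(1−0.25) = 0.33333.
Likelihood ratio for E = 0.6/0.25 = 2.4000.
Posterior odds = prior odds × LR = 0.80000.
Posterior probability = odds/(1+odds) = 0.80000/1.8000 = 0.4444.

Posterior probability ≈ 0.4444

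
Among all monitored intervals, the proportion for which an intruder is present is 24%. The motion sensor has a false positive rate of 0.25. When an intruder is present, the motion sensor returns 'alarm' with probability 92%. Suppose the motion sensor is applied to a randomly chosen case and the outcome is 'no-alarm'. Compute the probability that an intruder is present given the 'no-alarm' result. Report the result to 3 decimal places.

Write H for 'an intruder is present'. Prior odds H:¬H = 0.24/0.76 = 0.31579. For the 'no-alarm' outcome, the likelihood ratio is 0.08/0.75 = 0.10667.
Posterior odds = 0.31579 × 0.10667 = 0.033684, so P(H|E) = 0.033684/(1+0.033684) = 0.033.

P(H | E) ≈ 0.033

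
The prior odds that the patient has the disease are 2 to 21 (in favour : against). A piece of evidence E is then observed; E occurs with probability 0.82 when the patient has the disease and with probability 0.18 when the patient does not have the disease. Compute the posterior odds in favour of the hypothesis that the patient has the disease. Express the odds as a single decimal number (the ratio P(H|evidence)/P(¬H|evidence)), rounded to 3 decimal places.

Posterior odds ≈ 0.434

Prior odds = 2/21 = 0.095238.
Likelihood ratio for E = 0.82/0.18 = 4.5556.
Posterior odds = prior odds × LR = 0.43386.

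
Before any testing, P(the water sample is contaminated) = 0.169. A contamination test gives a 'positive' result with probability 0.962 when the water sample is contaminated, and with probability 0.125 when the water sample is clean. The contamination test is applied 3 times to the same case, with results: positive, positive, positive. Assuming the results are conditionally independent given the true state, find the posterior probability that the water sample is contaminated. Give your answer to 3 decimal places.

Posterior P(H) ≈ 0.989

Let H be the event that the water sample is contaminated; start with P(H) = 0.169. P('positive'|H) = 0.962, P('positive'|¬H) = 0.125.
Update on result 1 ('positive'): P(H) ← 0.962·0.1690 / (0.962·0.1690 + 0.125·0.8310) = 0.16258/0.26645 = 0.6102.
Update on result 2 ('positive'): P(H) ← 0.962·0.6102 / (0.962·0.6102 + 0.125·0.3898) = 0.58697/0.63570 = 0.9233.
Update on result 3 ('positive'): P(H) ← 0.962·0.9233 / (0.962·0.9233 + 0.125·0.0767) = 0.88826/0.89784 = 0.9893.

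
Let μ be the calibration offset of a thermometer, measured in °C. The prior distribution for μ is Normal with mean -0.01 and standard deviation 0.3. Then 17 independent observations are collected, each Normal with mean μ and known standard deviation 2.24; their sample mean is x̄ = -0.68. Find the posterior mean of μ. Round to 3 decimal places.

Posterior mean ≈ -0.167

With known σ, the Normal prior is conjugate. Weight on the data is w = (n/σ²)/(n/σ² + 1/τ₀²) = 3.38807/(3.38807+11.1111) = 0.23367.
Posterior mean = w·x̄ + (1−w)·μ₀ = 0.23367·-0.68 + 0.76633·-0.01 = -0.167.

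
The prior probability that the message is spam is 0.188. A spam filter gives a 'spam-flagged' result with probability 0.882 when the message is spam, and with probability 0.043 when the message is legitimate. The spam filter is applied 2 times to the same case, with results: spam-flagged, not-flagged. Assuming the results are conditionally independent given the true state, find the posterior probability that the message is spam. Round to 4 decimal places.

With H the event that the message is spam, the joint likelihood of the observed sequence is P(data|H) = 0.882·0.118 = 0.10408 and P(data|¬H) = 0.043·0.957 = 0.041151.
Bayes: P(H|data) = 0.188·0.10408 / (0.188·0.10408 + 0.812·0.041151) = 0.019566/0.052981 = 0.3693.

Posterior P(H) ≈ 0.3693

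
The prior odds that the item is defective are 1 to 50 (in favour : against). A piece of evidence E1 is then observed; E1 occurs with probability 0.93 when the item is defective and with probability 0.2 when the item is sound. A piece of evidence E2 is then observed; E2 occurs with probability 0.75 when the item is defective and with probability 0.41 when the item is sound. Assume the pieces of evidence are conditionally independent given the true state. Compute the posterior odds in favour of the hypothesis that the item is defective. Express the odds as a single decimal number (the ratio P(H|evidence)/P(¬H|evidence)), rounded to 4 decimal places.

Prior odds = 1/50 = 0.020000. In log-odds, ln(0.020000) = -3.9120.
Add log likelihood ratios: ln(4.6500) + ln(1.8293) = 2.1408.
Posterior log-odds = -1.7712, so posterior odds = exp(-1.7712) = 0.17012.

Posterior odds ≈ 0.1701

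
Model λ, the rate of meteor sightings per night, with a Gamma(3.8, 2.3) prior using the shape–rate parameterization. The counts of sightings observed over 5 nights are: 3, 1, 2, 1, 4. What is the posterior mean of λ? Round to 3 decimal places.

Posterior mean ≈ 2.027

The Poisson likelihood adds the total count to the shape and the number of exposure periods to the rate. Here ∑xᵢ = 11 and n = 5, so shape 3.8→14.8 and rate 2.3→7.3.
E[λ | data] = 14.8/7.3 = 2.027.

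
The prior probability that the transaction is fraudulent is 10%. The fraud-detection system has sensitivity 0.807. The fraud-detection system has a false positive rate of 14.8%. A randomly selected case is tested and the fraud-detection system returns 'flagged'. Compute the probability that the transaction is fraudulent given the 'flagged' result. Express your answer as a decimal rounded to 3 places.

Write H for 'the transaction is fraudulent'. Prior odds H:¬H = 0.1/0.9 = 0.11111. For the 'flagged' outcome, the likelihood ratio is 0.807/0.148 = 5.4527.
Posterior odds = 0.11111 × 5.4527 = 0.60586, so P(H|E) = 0.60586/(1+0.60586) = 0.377.

P(H | E) ≈ 0.377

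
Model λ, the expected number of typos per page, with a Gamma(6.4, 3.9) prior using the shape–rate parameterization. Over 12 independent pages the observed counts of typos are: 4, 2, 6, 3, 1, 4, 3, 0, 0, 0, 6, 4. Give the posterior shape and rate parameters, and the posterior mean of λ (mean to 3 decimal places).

Total count ∑xᵢ = 33 over n = 12 pages.
Gamma is conjugate to the Poisson likelihood: posterior is Gamma(shape = 6.4+33 = 39.4, rate = 3.9+12 = 15.9).
Posterior mean = shape/rate = 39.4/15.9 = 2.478.

Posterior: Gamma(shape=39.4, rate=15.9); mean ≈ 2.478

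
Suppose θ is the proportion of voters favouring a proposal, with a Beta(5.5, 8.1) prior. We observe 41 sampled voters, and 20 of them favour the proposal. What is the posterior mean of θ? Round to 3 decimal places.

Observing 20 successes and 21 failures updates Beta(5.5, 8.1) by adding the success and failure counts to the two shape parameters: α = 5.5+20 = 25.5, β = 8.1+21 = 29.1.
Posterior mean = α/(α+β) = 25.5/54.6 = 0.467.

Posterior mean ≈ 0.467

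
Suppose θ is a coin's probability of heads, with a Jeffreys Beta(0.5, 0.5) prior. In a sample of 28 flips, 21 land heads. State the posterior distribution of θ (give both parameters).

The binomial likelihood is conjugate to the Beta prior: with 21 successes and 7 failures, the posterior is Beta(0.5+21, 0.5+7) = Beta(21.5, 7.5).

Posterior: Beta(21.5, 7.5)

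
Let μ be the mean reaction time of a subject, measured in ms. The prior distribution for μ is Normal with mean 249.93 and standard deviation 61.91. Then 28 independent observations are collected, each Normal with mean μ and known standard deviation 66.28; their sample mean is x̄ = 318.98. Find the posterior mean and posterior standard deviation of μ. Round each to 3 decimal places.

Prior precision 1/τ₀² = 1/61.91² = 0.00026090; data precision n/σ² = 28/66.28² = 0.00637372.
Posterior precision = 0.00026090 + 0.00637372 = 0.00663462, giving posterior SD = 1/√0.00663462 = 12.277.
Posterior mean = (0.00026090·249.93 + 0.00637372·318.98) / 0.00663462 = 316.265.

Posterior mean ≈ 316.265; posterior SD ≈ 12.277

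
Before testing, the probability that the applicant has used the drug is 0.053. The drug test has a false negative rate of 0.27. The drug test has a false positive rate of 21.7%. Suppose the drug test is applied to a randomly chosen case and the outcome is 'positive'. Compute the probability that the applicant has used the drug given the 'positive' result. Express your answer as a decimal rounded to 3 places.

P(H | E) ≈ 0.158

Let H be the event that the applicant has used the drug. P(H) = 0.053, so P(¬H) = 0.947. With E the 'positive' result, P(E|H) = 0.73 and P(E|¬H) = 0.217.
P(E) = 0.73·0.053 + 0.217·0.947 = 0.038690 + 0.20550 = 0.24419.
By Bayes' theorem, P(H|E) = 0.038690 / 0.24419 = 0.158.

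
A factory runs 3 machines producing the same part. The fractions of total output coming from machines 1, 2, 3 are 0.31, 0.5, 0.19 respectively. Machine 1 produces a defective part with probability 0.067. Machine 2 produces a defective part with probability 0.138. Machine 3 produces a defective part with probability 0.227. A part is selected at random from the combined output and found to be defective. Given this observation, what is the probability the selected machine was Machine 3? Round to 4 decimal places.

P(defective|M1) = 0.067; P(defective|M2) = 0.138; P(defective|M3) = 0.227.
Prior × likelihood for each source: 0.31·0.067=0.02077, 0.5·0.138=0.06900, 0.19·0.227=0.04313. Summing gives P(defective) = 0.13290.
P(Machine 3 | defective) = 0.04313 / 0.13290 = 0.3245.

Posterior probability ≈ 0.3245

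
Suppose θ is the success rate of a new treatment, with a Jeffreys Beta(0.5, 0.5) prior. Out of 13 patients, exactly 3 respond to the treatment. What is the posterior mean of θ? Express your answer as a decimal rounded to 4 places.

Observing 3 successes and 10 failures updates Beta(0.5, 0.5) by adding the success and failure counts to the two shape parameters: α = 0.5+3 = 3.5, β = 0.5+10 = 10.5.
Posterior mean = α/(α+β) = 3.5/14 = 0.2500.

Posterior mean ≈ 0.2500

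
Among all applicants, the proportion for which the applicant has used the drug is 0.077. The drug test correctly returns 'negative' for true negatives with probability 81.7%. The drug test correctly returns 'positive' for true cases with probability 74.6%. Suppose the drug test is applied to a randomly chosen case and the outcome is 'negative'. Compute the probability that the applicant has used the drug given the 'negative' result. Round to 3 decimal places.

Write H for 'the applicant has used the drug'. Prior odds H:¬H = 0.077/0.923 = 0.083424. For the 'negative' outcome, the likelihood ratio is 0.254/0.817 = 0.31089.
Posterior odds = 0.083424 × 0.31089 = 0.025936, so P(H|E) = 0.025936/(1+0.025936) = 0.025.

P(H | E) ≈ 0.025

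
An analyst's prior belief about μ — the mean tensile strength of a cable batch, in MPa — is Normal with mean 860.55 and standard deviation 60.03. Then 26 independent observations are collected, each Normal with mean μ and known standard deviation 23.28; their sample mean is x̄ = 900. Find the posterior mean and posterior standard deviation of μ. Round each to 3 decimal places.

Posterior mean ≈ 899.773; posterior SD ≈ 4.552

With known σ, the Normal prior is conjugate. Weight on the data is w = (n/σ²)/(n/σ² + 1/τ₀²) = 0.0479742/(0.0479742+0.00027750) = 0.99425.
Posterior mean = w·x̄ + (1−w)·μ₀ = 0.99425·900 + 0.0057511·860.55 = 899.773. Posterior variance = 1/(0.0479742+0.00027750) = 20.7247, so SD = 4.552.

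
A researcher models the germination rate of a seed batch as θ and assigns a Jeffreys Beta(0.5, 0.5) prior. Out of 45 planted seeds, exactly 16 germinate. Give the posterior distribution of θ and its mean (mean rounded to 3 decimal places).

Posterior: Beta(16.5, 29.5); mean ≈ 0.359

Observing 16 successes and 29 failures updates Beta(0.5, 0.5) by adding the success and failure counts to the two shape parameters: α = 0.5+16 = 16.5, β = 0.5+29 = 29.5.
E[θ | data] = 16.5/(16.5+29.5) = 0.359.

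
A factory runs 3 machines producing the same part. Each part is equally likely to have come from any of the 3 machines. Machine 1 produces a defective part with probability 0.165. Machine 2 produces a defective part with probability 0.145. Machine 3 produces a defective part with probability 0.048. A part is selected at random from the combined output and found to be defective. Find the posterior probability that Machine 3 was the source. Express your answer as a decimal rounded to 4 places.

Tabulate prior·likelihood by source: [1] prior 0.333333, lik 0.165, product 0.05500; [2] prior 0.333333, lik 0.145, product 0.04833; [3] prior 0.333333, lik 0.048, product 0.01600.
Normalizing constant = 0.11933; the posterior for Machine 3 is its product over the sum, 0.01600/0.11933 = 0.1341.

Posterior probability ≈ 0.1341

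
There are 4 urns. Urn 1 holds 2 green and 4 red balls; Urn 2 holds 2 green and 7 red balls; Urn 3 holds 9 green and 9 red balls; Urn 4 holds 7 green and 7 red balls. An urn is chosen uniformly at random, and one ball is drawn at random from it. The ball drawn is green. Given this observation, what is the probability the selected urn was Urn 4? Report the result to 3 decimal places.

Posterior probability ≈ 0.321

Tabulate prior·likelihood by source: [1] prior 0.25, lik 0.3333, product 0.08333; [2] prior 0.25, lik 0.2222, product 0.05556; [3] prior 0.25, lik 0.5, product 0.1250; [4] prior 0.25, lik 0.5, product 0.1250.
Normalizing constant = 0.38889; the posterior for Urn 4 is its product over the sum, 0.1250/0.38889 = 0.321.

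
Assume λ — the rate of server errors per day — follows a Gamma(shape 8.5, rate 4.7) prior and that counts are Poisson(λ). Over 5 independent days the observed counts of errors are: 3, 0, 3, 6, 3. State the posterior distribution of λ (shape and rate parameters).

The Poisson likelihood adds the total count to the shape and the number of exposure periods to the rate. Here ∑xᵢ = 15 and n = 5, so shape 8.5→23.5 and rate 4.7→9.7.

Posterior: Gamma(shape=23.5, rate=9.7)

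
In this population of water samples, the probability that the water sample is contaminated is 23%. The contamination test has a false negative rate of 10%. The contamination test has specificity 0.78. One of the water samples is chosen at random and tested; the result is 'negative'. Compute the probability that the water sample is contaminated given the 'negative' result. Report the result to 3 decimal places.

P(H | E) ≈ 0.037

Write H for 'the water sample is contaminated'. Prior odds H:¬H = 0.23/0.77 = 0.29870. For the 'negative' outcome, the likelihood ratio is 0.1/0.78 = 0.12821.
Posterior odds = 0.29870 × 0.12821 = 0.038295, so P(H|E) = 0.038295/(1+0.038295) = 0.037.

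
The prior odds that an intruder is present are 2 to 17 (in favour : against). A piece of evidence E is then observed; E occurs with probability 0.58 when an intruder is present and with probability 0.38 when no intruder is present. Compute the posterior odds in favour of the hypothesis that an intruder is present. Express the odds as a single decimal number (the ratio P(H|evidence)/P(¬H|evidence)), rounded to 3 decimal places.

Prior odds = 2/17 = 0.11765. In log-odds, ln(0.11765) = -2.1401.
Add log likelihood ratio: ln(1.5263) = 0.42286.
Posterior log-odds = -1.7172, so posterior odds = exp(-1.7172) = 0.17957.

Posterior odds ≈ 0.180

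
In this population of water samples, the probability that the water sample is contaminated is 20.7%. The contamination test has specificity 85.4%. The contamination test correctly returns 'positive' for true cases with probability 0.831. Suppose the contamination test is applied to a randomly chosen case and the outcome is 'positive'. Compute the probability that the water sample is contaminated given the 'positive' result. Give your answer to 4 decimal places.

Write H for 'the water sample is contaminated'. Prior odds H:¬H = 0.207/0.793 = 0.26103. For the 'positive' outcome, the likelihood ratio is 0.831/0.146 = 5.6918.
Posterior odds = 0.26103 × 5.6918 = 1.4857, so P(H|E) = 1.4857/(1+1.4857) = 0.5977.

P(H | E) ≈ 0.5977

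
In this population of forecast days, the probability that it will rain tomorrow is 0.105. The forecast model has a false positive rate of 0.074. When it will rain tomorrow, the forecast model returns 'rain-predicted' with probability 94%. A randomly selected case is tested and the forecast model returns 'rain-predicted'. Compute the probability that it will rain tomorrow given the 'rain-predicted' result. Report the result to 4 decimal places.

Write H for 'it will rain tomorrow'. Prior odds H:¬H = 0.105/0.895 = 0.11732. For the 'rain-predicted' outcome, the likelihood ratio is 0.94/0.074 = 12.703.
Posterior odds = 0.11732 × 12.703 = 1.4903, so P(H|E) = 1.4903/(1+1.4903) = 0.5984.

P(H | E) ≈ 0.5984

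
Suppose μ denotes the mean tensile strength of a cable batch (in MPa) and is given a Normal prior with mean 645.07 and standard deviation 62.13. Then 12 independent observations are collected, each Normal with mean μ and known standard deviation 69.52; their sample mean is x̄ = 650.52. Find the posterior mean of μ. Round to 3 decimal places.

With known σ, the Normal prior is conjugate. Weight on the data is w = (n/σ²)/(n/σ² + 1/τ₀²) = 0.00248291/(0.00248291+0.00025906) = 0.90552.
Posterior mean = w·x̄ + (1−w)·μ₀ = 0.90552·650.52 + 0.094479·645.07 = 650.005.

Posterior mean ≈ 650.005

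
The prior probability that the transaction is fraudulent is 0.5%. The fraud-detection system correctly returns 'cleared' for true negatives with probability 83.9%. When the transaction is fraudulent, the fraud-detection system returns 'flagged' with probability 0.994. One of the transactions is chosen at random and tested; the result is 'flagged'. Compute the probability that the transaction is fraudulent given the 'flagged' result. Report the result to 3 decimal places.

Let H be the event that the transaction is fraudulent. P(H) = 0.005, so P(¬H) = 0.995. With E the 'flagged' result, P(E|H) = 0.994 and P(E|¬H) = 0.161.
P(E) = 0.994·0.005 + 0.161·0.995 = 0.0049700 + 0.16020 = 0.16517.
By Bayes' theorem, P(H|E) = 0.0049700 / 0.16517 = 0.030.

P(H | E) ≈ 0.030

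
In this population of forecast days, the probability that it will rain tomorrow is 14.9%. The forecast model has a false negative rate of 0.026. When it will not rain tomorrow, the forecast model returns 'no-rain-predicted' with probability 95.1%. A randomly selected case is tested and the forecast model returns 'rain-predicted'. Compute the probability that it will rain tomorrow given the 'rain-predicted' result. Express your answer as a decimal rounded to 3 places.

P(H | E) ≈ 0.777

Write H for 'it will rain tomorrow'. Prior odds H:¬H = 0.149/0.851 = 0.17509. For the 'rain-predicted' outcome, the likelihood ratio is 0.974/0.049 = 19.878.
Posterior odds = 0.17509 × 19.878 = 3.4803, so P(H|E) = 3.4803/(1+3.4803) = 0.777.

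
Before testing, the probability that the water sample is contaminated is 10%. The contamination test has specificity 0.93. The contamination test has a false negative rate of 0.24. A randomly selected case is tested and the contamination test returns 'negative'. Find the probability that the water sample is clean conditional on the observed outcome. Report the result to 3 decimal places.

Write H for 'the water sample is contaminated'. Prior odds H:¬H = 0.1/0.9 = 0.11111. For the 'negative' outcome, the likelihood ratio is 0.24/0.93 = 0.25806.
Posterior odds = 0.11111 × 0.25806 = 0.028674, so P(H|E) = 0.028674/(1+0.028674) = 0.028. Then P(¬H|E) = 1 − 0.028 = 0.972.

P(¬H | E) ≈ 0.972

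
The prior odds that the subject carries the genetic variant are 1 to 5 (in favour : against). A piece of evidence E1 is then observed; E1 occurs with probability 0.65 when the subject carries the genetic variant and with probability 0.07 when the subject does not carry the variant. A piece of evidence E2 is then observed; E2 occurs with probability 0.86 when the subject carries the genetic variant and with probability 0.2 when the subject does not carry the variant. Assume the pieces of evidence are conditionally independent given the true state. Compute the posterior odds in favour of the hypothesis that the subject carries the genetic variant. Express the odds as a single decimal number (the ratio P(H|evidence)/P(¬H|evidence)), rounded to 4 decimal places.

Prior odds = 1/5 = 0.20000.
Likelihood ratio for E1 = 0.65/0.07 = 9.2857.
Likelihood ratio for E2 = 0.86/0.2 = 4.3000.
Posterior odds = prior odds × LR₁ × LR₂ = 7.9857.

Posterior odds ≈ 7.9857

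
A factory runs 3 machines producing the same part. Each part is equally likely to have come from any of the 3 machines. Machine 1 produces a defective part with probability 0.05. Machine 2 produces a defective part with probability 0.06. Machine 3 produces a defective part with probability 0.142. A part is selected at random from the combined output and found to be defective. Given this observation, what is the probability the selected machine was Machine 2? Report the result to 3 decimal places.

Posterior probability ≈ 0.238

P(defective|M1) = 0.05; P(defective|M2) = 0.06; P(defective|M3) = 0.142.
Prior × likelihood for each source: 0.333333·0.05=0.01667, 0.333333·0.06=0.02000, 0.333333·0.142=0.04733. Summing gives P(defective) = 0.084000.
P(Machine 2 | defective) = 0.02000 / 0.084000 = 0.238.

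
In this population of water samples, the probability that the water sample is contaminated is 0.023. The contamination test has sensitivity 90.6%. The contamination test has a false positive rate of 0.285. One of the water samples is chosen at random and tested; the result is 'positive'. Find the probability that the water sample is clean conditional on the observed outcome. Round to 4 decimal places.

P(¬H | E) ≈ 0.9304

Write H for 'the water sample is contaminated'. Prior odds H:¬H = 0.023/0.977 = 0.023541. For the 'positive' outcome, the likelihood ratio is 0.906/0.285 = 3.1789.
Posterior odds = 0.023541 × 3.1789 = 0.074837, so P(H|E) = 0.074837/(1+0.074837) = 0.0696. Then P(¬H|E) = 1 − 0.0696 = 0.9304.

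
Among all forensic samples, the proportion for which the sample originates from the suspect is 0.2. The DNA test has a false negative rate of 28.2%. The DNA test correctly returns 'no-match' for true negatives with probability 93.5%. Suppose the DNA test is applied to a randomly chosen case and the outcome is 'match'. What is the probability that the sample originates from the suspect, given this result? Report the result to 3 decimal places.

P(H | E) ≈ 0.734

Write H for 'the sample originates from the suspect'. Prior odds H:¬H = 0.2/0.8 = 0.25000. For the 'match' outcome, the likelihood ratio is 0.718/0.065 = 11.046.
Posterior odds = 0.25000 × 11.046 = 2.7615, so P(H|E) = 2.7615/(1+2.7615) = 0.734.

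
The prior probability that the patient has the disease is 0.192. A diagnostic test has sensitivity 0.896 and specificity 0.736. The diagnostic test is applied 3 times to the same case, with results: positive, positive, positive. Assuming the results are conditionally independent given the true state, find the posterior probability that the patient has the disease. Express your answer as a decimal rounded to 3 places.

Posterior P(H) ≈ 0.903

Let H be the event that the patient has the disease; start with P(H) = 0.192. P('positive'|H) = 0.896, P('positive'|¬H) = 0.264.
Update on result 1 ('positive'): P(H) ← 0.896·0.1920 / (0.896·0.1920 + 0.264·0.8080) = 0.17203/0.38534 = 0.4464.
Update on result 2 ('positive'): P(H) ← 0.896·0.4464 / (0.896·0.4464 + 0.264·0.5536) = 0.40001/0.54615 = 0.7324.
Update on result 3 ('positive'): P(H) ← 0.896·0.7324 / (0.896·0.7324 + 0.264·0.2676) = 0.65624/0.72689 = 0.9028.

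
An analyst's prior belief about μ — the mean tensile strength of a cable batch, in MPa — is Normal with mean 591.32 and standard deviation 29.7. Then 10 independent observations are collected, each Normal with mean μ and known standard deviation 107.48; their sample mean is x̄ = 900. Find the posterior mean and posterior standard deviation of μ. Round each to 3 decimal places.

With known σ, the Normal prior is conjugate. Weight on the data is w = (n/σ²)/(n/σ² + 1/τ₀²) = 0.00086565/(0.00086565+0.00113367) = 0.43297.
Posterior mean = w·x̄ + (1−w)·μ₀ = 0.43297·900 + 0.56703·591.32 = 724.970. Posterior variance = 1/(0.00086565+0.00113367) = 500.169, so SD = 22.364.

Posterior mean ≈ 724.970; posterior SD ≈ 22.364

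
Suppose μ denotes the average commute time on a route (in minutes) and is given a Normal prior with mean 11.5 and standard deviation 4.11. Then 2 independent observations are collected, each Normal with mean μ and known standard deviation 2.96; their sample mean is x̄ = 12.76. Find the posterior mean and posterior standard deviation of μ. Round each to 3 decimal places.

With known σ, the Normal prior is conjugate. Weight on the data is w = (n/σ²)/(n/σ² + 1/τ₀²) = 0.228269/(0.228269+0.0591993) = 0.79407.
Posterior mean = w·x̄ + (1−w)·μ₀ = 0.79407·12.76 + 0.20593·11.5 = 12.501. Posterior variance = 1/(0.228269+0.0591993) = 3.47865, so SD = 1.865.

Posterior mean ≈ 12.501; posterior SD ≈ 1.865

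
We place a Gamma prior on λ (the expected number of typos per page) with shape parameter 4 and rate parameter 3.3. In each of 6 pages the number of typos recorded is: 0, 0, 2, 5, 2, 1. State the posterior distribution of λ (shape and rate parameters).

Total count ∑xᵢ = 10 over n = 6 pages.
Gamma is conjugate to the Poisson likelihood: posterior is Gamma(shape = 4+10 = 14, rate = 3.3+6 = 9.3).

Posterior: Gamma(shape=14, rate=9.3)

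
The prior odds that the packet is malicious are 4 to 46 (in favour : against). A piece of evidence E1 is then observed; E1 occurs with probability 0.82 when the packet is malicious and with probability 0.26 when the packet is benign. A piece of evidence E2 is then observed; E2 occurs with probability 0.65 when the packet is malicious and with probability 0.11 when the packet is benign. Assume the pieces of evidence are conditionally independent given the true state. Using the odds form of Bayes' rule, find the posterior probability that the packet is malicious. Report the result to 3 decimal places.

Prior odds = 4/46 = 0.086957.
Likelihood ratio for E1 = 0.82/0.26 = 3.1538.
Likelihood ratio for E2 = 0.65/0.11 = 5.9091.
Posterior odds = prior odds × LR₁ × LR₂ = 1.6206.
Posterior probability = odds/(1+odds) = 1.6206/2.6206 = 0.618.

Posterior probability ≈ 0.618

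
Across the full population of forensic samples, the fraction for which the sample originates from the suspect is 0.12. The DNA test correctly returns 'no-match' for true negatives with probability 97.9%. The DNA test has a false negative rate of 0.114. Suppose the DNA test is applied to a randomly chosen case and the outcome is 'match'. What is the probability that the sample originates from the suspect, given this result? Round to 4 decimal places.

Let H be the event that the sample originates from the suspect. P(H) = 0.12, so P(¬H) = 0.88. With E the 'match' result, P(E|H) = 0.886 and P(E|¬H) = 0.021.
P(E) = 0.886·0.12 + 0.021·0.88 = 0.10632 + 0.018480 = 0.12480.
By Bayes' theorem, P(H|E) = 0.10632 / 0.12480 = 0.8519.

P(H | E) ≈ 0.8519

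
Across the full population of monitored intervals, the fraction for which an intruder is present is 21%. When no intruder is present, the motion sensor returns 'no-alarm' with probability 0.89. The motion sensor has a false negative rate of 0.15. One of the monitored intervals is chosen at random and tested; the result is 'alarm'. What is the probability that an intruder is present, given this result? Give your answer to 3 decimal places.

Write H for 'an intruder is present'. Prior odds H:¬H = 0.21/0.79 = 0.26582. For the 'alarm' outcome, the likelihood ratio is 0.85/0.11 = 7.7273.
Posterior odds = 0.26582 × 7.7273 = 2.0541, so P(H|E) = 2.0541/(1+2.0541) = 0.673.

P(H | E) ≈ 0.673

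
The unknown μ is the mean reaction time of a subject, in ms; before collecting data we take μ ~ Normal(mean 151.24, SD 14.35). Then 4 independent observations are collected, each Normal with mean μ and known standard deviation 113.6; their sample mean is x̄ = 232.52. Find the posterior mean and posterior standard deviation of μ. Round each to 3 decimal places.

Posterior mean ≈ 156.117; posterior SD ≈ 13.913

Prior precision 1/τ₀² = 1/14.35² = 0.00485620; data precision n/σ² = 4/113.6² = 0.00030996.
Posterior precision = 0.00485620 + 0.00030996 = 0.00516615, giving posterior SD = 1/√0.00516615 = 13.913.
Posterior mean = (0.00485620·151.24 + 0.00030996·232.52) / 0.00516615 = 156.117.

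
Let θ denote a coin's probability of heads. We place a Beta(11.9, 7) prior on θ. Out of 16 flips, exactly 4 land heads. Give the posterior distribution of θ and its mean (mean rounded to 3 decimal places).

Posterior: Beta(15.9, 19); mean ≈ 0.456

Observing 4 successes and 12 failures updates Beta(11.9, 7) by adding the success and failure counts to the two shape parameters: α = 11.9+4 = 15.9, β = 7+12 = 19.
Posterior mean = α/(α+β) = 15.9/34.9 = 0.456.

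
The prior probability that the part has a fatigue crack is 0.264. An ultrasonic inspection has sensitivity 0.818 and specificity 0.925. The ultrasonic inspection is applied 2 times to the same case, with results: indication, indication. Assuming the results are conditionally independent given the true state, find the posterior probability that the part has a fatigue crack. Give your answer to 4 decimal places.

With H the event that the part has a fatigue crack, the joint likelihood of the observed sequence is P(data|H) = 0.818·0.818 = 0.66912 and P(data|¬H) = 0.075·0.075 = 0.0056250.
Bayes: P(H|data) = 0.264·0.66912 / (0.264·0.66912 + 0.736·0.0056250) = 0.17665/0.18079 = 0.9771.

Posterior P(H) ≈ 0.9771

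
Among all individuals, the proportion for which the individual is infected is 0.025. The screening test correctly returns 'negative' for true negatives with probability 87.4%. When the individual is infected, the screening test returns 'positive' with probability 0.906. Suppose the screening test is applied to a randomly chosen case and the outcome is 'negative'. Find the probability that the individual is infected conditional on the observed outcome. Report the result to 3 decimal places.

Let H be the event that the individual is infected. P(H) = 0.025, so P(¬H) = 0.975. With E the 'negative' result, P(E|H) = 0.094 and P(E|¬H) = 0.874.
P(E) = 0.094·0.025 + 0.874·0.975 = 0.0023500 + 0.85215 = 0.85450.
By Bayes' theorem, P(H|E) = 0.0023500 / 0.85450 = 0.003.

P(H | E) ≈ 0.003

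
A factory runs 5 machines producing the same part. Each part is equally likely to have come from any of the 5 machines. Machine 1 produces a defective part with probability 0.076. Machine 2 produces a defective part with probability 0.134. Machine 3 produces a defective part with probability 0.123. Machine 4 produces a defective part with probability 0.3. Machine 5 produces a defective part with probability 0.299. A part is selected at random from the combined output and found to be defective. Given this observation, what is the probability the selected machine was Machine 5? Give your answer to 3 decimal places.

Posterior probability ≈ 0.321

P(defective|M1) = 0.076; P(defective|M2) = 0.134; P(defective|M3) = 0.123; P(defective|M4) = 0.3; P(defective|M5) = 0.299.
Prior × likelihood for each source: 0.2·0.076=0.01520, 0.2·0.134=0.02680, 0.2·0.123=0.02460, 0.2·0.3=0.06000, 0.2·0.299=0.05980. Summing gives P(defective) = 0.18640.
P(Machine 5 | defective) = 0.05980 / 0.18640 = 0.321.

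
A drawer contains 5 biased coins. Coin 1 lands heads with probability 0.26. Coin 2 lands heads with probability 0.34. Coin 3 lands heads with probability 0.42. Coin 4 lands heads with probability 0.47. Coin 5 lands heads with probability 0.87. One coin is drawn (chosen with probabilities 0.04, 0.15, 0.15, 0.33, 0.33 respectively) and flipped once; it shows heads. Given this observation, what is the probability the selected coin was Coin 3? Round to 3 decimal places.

P(heads|C1) = 0.26; P(heads|C2) = 0.34; P(heads|C3) = 0.42; P(heads|C4) = 0.47; P(heads|C5) = 0.87.
Prior × likelihood for each source: 0.04·0.26=0.01040, 0.15·0.34=0.05100, 0.15·0.42=0.06300, 0.33·0.47=0.1551, 0.33·0.87=0.2871. Summing gives P(heads) = 0.56660.
P(Coin 3 | heads) = 0.06300 / 0.56660 = 0.111.

Posterior probability ≈ 0.111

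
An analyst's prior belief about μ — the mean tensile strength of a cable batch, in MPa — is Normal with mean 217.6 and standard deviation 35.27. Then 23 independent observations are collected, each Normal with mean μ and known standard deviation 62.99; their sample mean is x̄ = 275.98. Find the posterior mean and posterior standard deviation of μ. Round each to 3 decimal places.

Prior precision 1/τ₀² = 1/35.27² = 0.00080388; data precision n/σ² = 23/62.99² = 0.00579675.
Posterior precision = 0.00080388 + 0.00579675 = 0.00660063, giving posterior SD = 1/√0.00660063 = 12.309.
Posterior mean = (0.00080388·217.6 + 0.00579675·275.98) / 0.00660063 = 268.870.

Posterior mean ≈ 268.870; posterior SD ≈ 12.309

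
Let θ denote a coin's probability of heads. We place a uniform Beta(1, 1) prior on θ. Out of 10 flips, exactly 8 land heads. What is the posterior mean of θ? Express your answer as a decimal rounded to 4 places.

Posterior mean ≈ 0.7500

Observing 8 successes and 2 failures updates Beta(1, 1) by adding the success and failure counts to the two shape parameters: α = 1+8 = 9, β = 1+2 = 3.
Posterior mean = α/(α+β) = 9/12 = 0.7500.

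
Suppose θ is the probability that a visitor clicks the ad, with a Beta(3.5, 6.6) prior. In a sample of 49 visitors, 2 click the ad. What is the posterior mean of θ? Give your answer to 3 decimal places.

Observing 2 successes and 47 failures updates Beta(3.5, 6.6) by adding the success and failure counts to the two shape parameters: α = 3.5+2 = 5.5, β = 6.6+47 = 53.6.
E[θ | data] = 5.5/(5.5+53.6) = 0.093.

Posterior mean ≈ 0.093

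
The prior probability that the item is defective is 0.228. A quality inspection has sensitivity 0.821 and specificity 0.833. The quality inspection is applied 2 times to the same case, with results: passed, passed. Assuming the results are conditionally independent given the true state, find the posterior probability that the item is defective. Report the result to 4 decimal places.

Posterior P(H) ≈ 0.0135

Let H be the event that the item is defective; start with P(H) = 0.228. P('flagged'|H) = 0.821, P('flagged'|¬H) = 0.167.
Update on result 1 ('passed'): P(H) ← 0.179·0.2280 / (0.179·0.2280 + 0.833·0.7720) = 0.040812/0.68389 = 0.0597.
Update on result 2 ('passed'): P(H) ← 0.179·0.0597 / (0.179·0.0597 + 0.833·0.9403) = 0.010682/0.79397 = 0.0135.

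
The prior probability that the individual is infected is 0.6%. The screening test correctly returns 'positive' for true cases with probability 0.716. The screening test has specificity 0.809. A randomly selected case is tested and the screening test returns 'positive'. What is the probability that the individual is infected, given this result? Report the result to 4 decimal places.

Write H for 'the individual is infected'. Prior odds H:¬H = 0.006/0.994 = 0.0060362. For the 'positive' outcome, the likelihood ratio is 0.716/0.191 = 3.7487.
Posterior odds = 0.0060362 × 3.7487 = 0.022628, so P(H|E) = 0.022628/(1+0.022628) = 0.0221.

P(H | E) ≈ 0.0221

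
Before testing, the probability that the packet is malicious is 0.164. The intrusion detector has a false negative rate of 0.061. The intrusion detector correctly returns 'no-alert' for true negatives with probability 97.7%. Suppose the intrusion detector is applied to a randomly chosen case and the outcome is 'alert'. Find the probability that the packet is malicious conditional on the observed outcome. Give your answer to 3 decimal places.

Write H for 'the packet is malicious'. Prior odds H:¬H = 0.164/0.836 = 0.19617. For the 'alert' outcome, the likelihood ratio is 0.939/0.023 = 40.826.
Posterior odds = 0.19617 × 40.826 = 8.0089, so P(H|E) = 8.0089/(1+8.0089) = 0.889.

P(H | E) ≈ 0.889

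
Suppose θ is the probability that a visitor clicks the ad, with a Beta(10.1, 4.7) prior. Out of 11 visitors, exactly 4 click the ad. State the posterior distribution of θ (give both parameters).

The binomial likelihood is conjugate to the Beta prior: with 4 successes and 7 failures, the posterior is Beta(10.1+4, 4.7+7) = Beta(14.1, 11.7).

Posterior: Beta(14.1, 11.7)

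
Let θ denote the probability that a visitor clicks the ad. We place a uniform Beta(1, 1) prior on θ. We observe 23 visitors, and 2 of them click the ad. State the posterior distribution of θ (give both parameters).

Posterior: Beta(3, 22)

The binomial likelihood is conjugate to the Beta prior: with 2 successes and 21 failures, the posterior is Beta(1+2, 1+21) = Beta(3, 22).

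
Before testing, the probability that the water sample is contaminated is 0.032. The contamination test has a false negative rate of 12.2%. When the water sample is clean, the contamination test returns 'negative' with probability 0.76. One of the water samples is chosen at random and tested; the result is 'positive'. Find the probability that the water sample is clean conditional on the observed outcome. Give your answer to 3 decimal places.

Let H be the event that the water sample is contaminated. P(H) = 0.032, so P(¬H) = 0.968. With E the 'positive' result, P(E|H) = 0.878 and P(E|¬H) = 0.24.
P(E) = 0.878·0.032 + 0.24·0.968 = 0.028096 + 0.23232 = 0.26042.
By Bayes' theorem, P(H|E) = 0.028096 / 0.26042 = 0.108. Hence P(¬H|E) = 1 − 0.108 = 0.892.

P(¬H | E) ≈ 0.892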